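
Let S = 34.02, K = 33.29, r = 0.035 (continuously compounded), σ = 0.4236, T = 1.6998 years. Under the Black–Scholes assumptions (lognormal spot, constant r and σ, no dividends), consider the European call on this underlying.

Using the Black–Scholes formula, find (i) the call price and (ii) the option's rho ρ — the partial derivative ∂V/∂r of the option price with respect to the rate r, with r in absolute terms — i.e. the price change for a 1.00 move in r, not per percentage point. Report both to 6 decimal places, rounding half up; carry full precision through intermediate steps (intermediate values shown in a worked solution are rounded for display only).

price = 8.513846
ρ = 23.919788

σ√T = 0.4236·√1.6998 = 0.552274
d₁ = (ln(S/K) + (r+σ²/2)T) / (σ√T) = (ln(34.02/33.29) + (0.035+0.4236²/2)·1.6998) / 0.552274 = (0.021692 + 0.211996) / 0.552274 = 0.423138
d₂ = d₁ − σ√T = 0.423138 − 0.552274 = -0.129137
e^{−rT} = e^{−0.035·1.6998} = 0.942242
N(d₁) = 0.663903,  N(d₂) = 0.448625
Call price V = S·N(d₁) − K·e^{−rT}·N(d₂) = 22.585965 − 14.072119 = 8.513846
ρ = K·T·e^{−rT}·N(d₂) = 23.919788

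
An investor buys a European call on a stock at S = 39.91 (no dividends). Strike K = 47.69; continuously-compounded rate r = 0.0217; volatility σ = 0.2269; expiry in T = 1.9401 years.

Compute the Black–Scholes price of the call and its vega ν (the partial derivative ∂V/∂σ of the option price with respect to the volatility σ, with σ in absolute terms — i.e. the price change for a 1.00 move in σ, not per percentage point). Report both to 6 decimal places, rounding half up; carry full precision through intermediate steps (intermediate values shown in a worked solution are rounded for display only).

σ√T = 0.2269·√1.9401 = 0.316043
d₁ = (ln(S/K) + (r+σ²/2)T) / (σ√T) = (ln(39.91/47.69) + (0.0217+0.2269²/2)·1.9401) / 0.316043 = (-0.178095 + 0.092042) / 0.316043 = -0.272282
d₂ = d₁ − σ√T = -0.272282 − 0.316043 = -0.588326
e^{−rT} = e^{−0.0217·1.9401} = 0.958774
N(d₁) = 0.392703,  N(d₂) = 0.278157
Call price V = S·N(d₁) − K·e^{−rT}·N(d₂) = 15.672757 − 12.718424 = 2.954333
φ(d₁) = (1/√(2π))·e^{−d₁²/2} = 0.384425
ν = S·φ(d₁)·√T = 21.370027

price = 2.954333
ν = 21.370027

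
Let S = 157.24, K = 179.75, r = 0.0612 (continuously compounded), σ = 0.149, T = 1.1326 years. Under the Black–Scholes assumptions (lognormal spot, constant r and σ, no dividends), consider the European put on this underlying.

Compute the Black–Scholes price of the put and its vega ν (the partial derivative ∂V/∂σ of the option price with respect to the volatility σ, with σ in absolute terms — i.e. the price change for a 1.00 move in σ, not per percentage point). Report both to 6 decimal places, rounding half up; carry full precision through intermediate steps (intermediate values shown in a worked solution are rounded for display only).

σ√T = 0.149·√1.1326 = 0.158571
d₁ = (ln(S/K) + (r+σ²/2)T) / (σ√T) = (ln(157.24/179.75) + (0.0612+0.149²/2)·1.1326) / 0.158571 = (-0.133794 + 0.081888) / 0.158571 = -0.327336
d₂ = d₁ − σ√T = -0.327336 − 0.158571 = -0.485908
e^{−rT} = e^{−0.0612·1.1326} = 0.933033
N(−d₁) = 0.628293,  N(−d₂) = 0.686484
Put price V = K·e^{−rT}·N(−d₂) − S·N(−d₁) = 115.131972 − 98.792832 = 16.339140
φ(d₁) = (1/√(2π))·e^{−d₁²/2} = 0.378132
ν = S·φ(d₁)·√T = 63.276762

price = 16.339140
ν = 63.276762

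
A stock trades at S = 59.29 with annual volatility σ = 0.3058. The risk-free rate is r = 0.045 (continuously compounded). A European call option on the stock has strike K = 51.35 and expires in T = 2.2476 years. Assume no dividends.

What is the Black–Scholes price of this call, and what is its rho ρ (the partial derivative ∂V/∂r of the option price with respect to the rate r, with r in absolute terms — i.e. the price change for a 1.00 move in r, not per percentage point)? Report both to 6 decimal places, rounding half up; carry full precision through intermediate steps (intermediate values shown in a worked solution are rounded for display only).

σ√T = 0.3058·√2.2476 = 0.458455
d₁ = (ln(S/K) + (r+σ²/2)T) / (σ√T) = (ln(59.29/51.35) + (0.045+0.3058²/2)·2.2476) / 0.458455 = (0.143776 + 0.206233) / 0.458455 = 0.763451
d₂ = d₁ − σ√T = 0.763451 − 0.458455 = 0.304996
e^{−rT} = e^{−0.045·2.2476} = 0.903805
N(d₁) = 0.777403,  N(d₂) = 0.619815
Call price V = S·N(d₁) − K·e^{−rT}·N(d₂) = 46.092217 − 28.765865 = 17.326353
ρ = K·T·e^{−rT}·N(d₂) = 64.654158

price = 17.326353
ρ = 64.654158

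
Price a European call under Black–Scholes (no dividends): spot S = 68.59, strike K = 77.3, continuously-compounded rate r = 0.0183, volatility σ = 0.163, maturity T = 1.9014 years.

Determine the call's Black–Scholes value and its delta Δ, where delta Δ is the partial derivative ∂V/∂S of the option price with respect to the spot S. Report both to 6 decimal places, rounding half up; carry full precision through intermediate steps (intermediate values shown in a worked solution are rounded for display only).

price = 3.823559
Δ = 0.395624

σ√T = 0.163·√1.9014 = 0.224763
d₁ = (ln(S/K) + (r+σ²/2)T) / (σ√T) = (ln(68.59/77.3) + (0.0183+0.163²/2)·1.9014) / 0.224763 = (-0.119547 + 0.060055) / 0.224763 = -0.264690
d₂ = d₁ − σ√T = -0.264690 − 0.224763 = -0.489453
e^{−rT} = e^{−0.0183·1.9014} = 0.965803
N(d₁) = 0.395624,  N(d₂) = 0.312261
Call price V = S·N(d₁) − K·e^{−rT}·N(d₂) = 27.135862 − 23.312303 = 3.823559
Δ = N(d₁) = 0.395624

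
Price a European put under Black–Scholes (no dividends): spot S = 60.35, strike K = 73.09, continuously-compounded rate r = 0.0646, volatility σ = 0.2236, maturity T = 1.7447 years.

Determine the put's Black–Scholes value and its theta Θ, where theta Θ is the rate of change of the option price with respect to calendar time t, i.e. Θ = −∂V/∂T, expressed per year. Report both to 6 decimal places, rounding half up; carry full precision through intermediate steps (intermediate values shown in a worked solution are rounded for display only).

price = 10.109385
Θ = 0.763937

σ√T = 0.2236·√1.7447 = 0.295347
d₁ = (ln(S/K) + (r+σ²/2)T) / (σ√T) = (ln(60.35/73.09) + (0.0646+0.2236²/2)·1.7447) / 0.295347 = (-0.191531 + 0.156322) / 0.295347 = -0.119210
d₂ = d₁ − σ√T = -0.119210 − 0.295347 = -0.414556
e^{−rT} = e^{−0.0646·1.7447} = 0.893412
N(−d₁) = 0.547445,  N(−d₂) = 0.660767
Put price V = K·e^{−rT}·N(−d₂) − S·N(−d₁) = 43.147710 − 33.038325 = 10.109385
φ(d₁) = (1/√(2π))·e^{−d₁²/2} = 0.396118
Θ = −S·φ(d₁)·σ/(2√T) + r·K·e^{−rT}·N(−d₂) = −2.023405 + 2.787342 = 0.763937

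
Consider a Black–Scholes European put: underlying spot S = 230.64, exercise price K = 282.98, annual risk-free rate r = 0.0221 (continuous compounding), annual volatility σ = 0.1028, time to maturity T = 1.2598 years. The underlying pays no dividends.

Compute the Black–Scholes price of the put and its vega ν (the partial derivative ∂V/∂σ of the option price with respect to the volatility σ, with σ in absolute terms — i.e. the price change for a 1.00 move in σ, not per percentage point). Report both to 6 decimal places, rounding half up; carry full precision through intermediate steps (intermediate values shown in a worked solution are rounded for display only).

price = 45.362232
ν = 34.874862

σ√T = 0.1028·√1.2598 = 0.115384
d₁ = (ln(S/K) + (r+σ²/2)T) / (σ√T) = (ln(230.64/282.98) + (0.0221+0.1028²/2)·1.2598) / 0.115384 = (-0.204518 + 0.034498) / 0.115384 = -1.473519
d₂ = d₁ − σ√T = -1.473519 − 0.115384 = -1.588903
e^{−rT} = e^{−0.0221·1.2598} = 0.972542
N(−d₁) = 0.929694,  N(−d₂) = 0.943959
Put price V = K·e^{−rT}·N(−d₂) − S·N(−d₁) = 259.786967 − 214.424735 = 45.362232
φ(d₁) = (1/√(2π))·e^{−d₁²/2} = 0.134718
ν = S·φ(d₁)·√T = 34.874862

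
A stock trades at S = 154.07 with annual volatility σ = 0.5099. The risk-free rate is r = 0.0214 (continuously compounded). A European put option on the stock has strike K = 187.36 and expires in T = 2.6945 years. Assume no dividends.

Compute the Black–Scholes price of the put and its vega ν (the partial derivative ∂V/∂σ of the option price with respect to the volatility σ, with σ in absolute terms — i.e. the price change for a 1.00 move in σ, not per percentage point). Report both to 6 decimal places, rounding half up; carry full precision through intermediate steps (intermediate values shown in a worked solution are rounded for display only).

σ√T = 0.5099·√2.6945 = 0.836997
d₁ = (ln(S/K) + (r+σ²/2)T) / (σ√T) = (ln(154.07/187.36) + (0.0214+0.5099²/2)·2.6945) / 0.836997 = (-0.195625 + 0.407945) / 0.836997 = 0.253668
d₂ = d₁ − σ√T = 0.253668 − 0.836997 = -0.583329
e^{−rT} = e^{−0.0214·2.6945} = 0.943969
N(−d₁) = 0.399876,  N(−d₂) = 0.720164
Put price V = K·e^{−rT}·N(−d₂) − S·N(−d₁) = 127.369639 − 61.608878 = 65.760762
φ(d₁) = (1/√(2π))·e^{−d₁²/2} = 0.386311
ν = S·φ(d₁)·√T = 97.699947

price = 65.760762
ν = 97.699947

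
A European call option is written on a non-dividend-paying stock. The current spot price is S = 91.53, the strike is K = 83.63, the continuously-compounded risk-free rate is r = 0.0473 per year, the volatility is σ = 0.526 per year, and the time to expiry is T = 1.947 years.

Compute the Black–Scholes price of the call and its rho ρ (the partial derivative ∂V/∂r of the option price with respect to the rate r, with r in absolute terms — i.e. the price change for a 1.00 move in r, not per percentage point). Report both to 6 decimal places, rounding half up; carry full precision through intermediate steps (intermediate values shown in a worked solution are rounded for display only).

price = 32.357954
ρ = 67.246008

σ√T = 0.526·√1.947 = 0.733954
d₁ = (ln(S/K) + (r+σ²/2)T) / (σ√T) = (ln(91.53/83.63) + (0.0473+0.526²/2)·1.947) / 0.733954 = (0.090264 + 0.361437) / 0.733954 = 0.615436
d₂ = d₁ − σ√T = 0.615436 − 0.733954 = -0.118518
e^{−rT} = e^{−0.0473·1.947} = 0.912020
N(d₁) = 0.730867,  N(d₂) = 0.452829
Call price V = S·N(d₁) − K·e^{−rT}·N(d₂) = 66.896222 − 34.538268 = 32.357954
ρ = K·T·e^{−rT}·N(d₂) = 67.246008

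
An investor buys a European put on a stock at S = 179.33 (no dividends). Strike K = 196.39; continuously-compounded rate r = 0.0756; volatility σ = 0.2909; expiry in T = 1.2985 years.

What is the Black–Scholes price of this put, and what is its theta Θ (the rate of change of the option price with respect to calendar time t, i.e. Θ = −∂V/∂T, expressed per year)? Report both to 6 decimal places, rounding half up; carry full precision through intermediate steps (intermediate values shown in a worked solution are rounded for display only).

σ√T = 0.2909·√1.2985 = 0.331486
d₁ = (ln(S/K) + (r+σ²/2)T) / (σ√T) = (ln(179.33/196.39) + (0.0756+0.2909²/2)·1.2985) / 0.331486 = (-0.090875 + 0.153108) / 0.331486 = 0.187740
d₂ = d₁ − σ√T = 0.187740 − 0.331486 = -0.143745
e^{−rT} = e^{−0.0756·1.2985} = 0.906498
N(−d₁) = 0.425540,  N(−d₂) = 0.557149
Put price V = K·e^{−rT}·N(−d₂) − S·N(−d₁) = 99.187677 − 76.312119 = 22.875558
φ(d₁) = (1/√(2π))·e^{−d₁²/2} = 0.391973
Θ = −S·φ(d₁)·σ/(2√T) + r·K·e^{−rT}·N(−d₂) = −8.972265 + 7.498588 = -1.473677

price = 22.875558
Θ = -1.473677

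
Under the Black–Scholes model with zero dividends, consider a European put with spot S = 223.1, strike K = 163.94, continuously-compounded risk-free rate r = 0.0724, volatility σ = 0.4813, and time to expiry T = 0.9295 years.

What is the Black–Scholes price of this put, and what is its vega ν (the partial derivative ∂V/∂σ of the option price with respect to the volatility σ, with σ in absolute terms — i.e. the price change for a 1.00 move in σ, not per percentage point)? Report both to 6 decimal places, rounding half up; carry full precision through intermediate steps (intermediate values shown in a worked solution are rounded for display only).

price = 9.990889
ν = 49.910414

σ√T = 0.4813·√0.9295 = 0.464024
d₁ = (ln(S/K) + (r+σ²/2)T) / (σ√T) = (ln(223.1/163.94) + (0.0724+0.4813²/2)·0.9295) / 0.464024 = (0.308120 + 0.174955) / 0.464024 = 1.041055
d₂ = d₁ − σ√T = 1.041055 − 0.464024 = 0.577031
e^{−rT} = e^{−0.0724·0.9295} = 0.934919
N(−d₁) = 0.148925,  N(−d₂) = 0.281959
Put price V = K·e^{−rT}·N(−d₂) − S·N(−d₁) = 43.216064 − 33.225175 = 9.990889
φ(d₁) = (1/√(2π))·e^{−d₁²/2} = 0.232042
ν = S·φ(d₁)·√T = 49.910414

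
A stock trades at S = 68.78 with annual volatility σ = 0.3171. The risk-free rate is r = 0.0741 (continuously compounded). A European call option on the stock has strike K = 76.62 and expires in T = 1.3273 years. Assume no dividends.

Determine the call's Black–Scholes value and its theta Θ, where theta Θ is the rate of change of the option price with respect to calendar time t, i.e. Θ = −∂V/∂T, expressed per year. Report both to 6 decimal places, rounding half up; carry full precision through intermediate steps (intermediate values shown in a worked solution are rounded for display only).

σ√T = 0.3171·√1.3273 = 0.365326
d₁ = (ln(S/K) + (r+σ²/2)T) / (σ√T) = (ln(68.78/76.62) + (0.0741+0.3171²/2)·1.3273) / 0.365326 = (-0.107945 + 0.165085) / 0.365326 = 0.156407
d₂ = d₁ − σ√T = 0.156407 − 0.365326 = -0.208920
e^{−rT} = e^{−0.0741·1.3273} = 0.906329
N(d₁) = 0.562144,  N(d₂) = 0.417255
Call price V = S·N(d₁) − K·e^{−rT}·N(d₂) = 38.664244 − 28.975442 = 9.688802
φ(d₁) = (1/√(2π))·e^{−d₁²/2} = 0.394092
Θ = −S·φ(d₁)·σ/(2√T) − r·K·e^{−rT}·N(d₂) = −3.730284 − 2.147080 = -5.877364

price = 9.688802
Θ = -5.877364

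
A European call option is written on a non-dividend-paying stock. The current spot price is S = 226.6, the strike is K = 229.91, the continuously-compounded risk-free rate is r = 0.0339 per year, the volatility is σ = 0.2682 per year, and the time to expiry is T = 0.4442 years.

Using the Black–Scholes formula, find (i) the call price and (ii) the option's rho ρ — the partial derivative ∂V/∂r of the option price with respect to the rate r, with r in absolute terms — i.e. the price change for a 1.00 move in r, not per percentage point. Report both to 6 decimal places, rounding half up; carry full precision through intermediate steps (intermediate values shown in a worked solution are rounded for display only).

price = 16.196299
ρ = 46.842202

σ√T = 0.2682·√0.4442 = 0.178751
d₁ = (ln(S/K) + (r+σ²/2)T) / (σ√T) = (ln(226.6/229.91) + (0.0339+0.2682²/2)·0.4442) / 0.178751 = (-0.014502 + 0.031034) / 0.178751 = 0.092490
d₂ = d₁ − σ√T = 0.092490 − 0.178751 = -0.086260
e^{−rT} = e^{−0.0339·0.4442} = 0.985054
N(d₁) = 0.536846,  N(d₂) = 0.465630
Call price V = S·N(d₁) − K·e^{−rT}·N(d₂) = 121.649253 − 105.452954 = 16.196299
ρ = K·T·e^{−rT}·N(d₂) = 46.842202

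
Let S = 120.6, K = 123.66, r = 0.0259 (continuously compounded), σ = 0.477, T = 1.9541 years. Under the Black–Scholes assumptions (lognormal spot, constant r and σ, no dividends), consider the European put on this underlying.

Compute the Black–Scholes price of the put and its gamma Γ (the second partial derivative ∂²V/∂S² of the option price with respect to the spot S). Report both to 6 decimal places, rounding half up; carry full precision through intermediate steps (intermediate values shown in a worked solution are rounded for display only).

σ√T = 0.477·√1.9541 = 0.666794
d₁ = (ln(S/K) + (r+σ²/2)T) / (σ√T) = (ln(120.6/123.66) + (0.0259+0.477²/2)·1.9541) / 0.666794 = (-0.025057 + 0.272918) / 0.666794 = 0.371722
d₂ = d₁ − σ√T = 0.371722 − 0.666794 = -0.295072
e^{−rT} = e^{−0.0259·1.9541} = 0.950648
N(−d₁) = 0.355050,  N(−d₂) = 0.616031
Put price V = K·e^{−rT}·N(−d₂) − S·N(−d₁) = 72.418824 − 42.819036 = 29.599788
φ(d₁) = (1/√(2π))·e^{−d₁²/2} = 0.372311
Γ = φ(d₁) / (S·σ·√T) = 0.004630

price = 29.599788
Γ = 0.004630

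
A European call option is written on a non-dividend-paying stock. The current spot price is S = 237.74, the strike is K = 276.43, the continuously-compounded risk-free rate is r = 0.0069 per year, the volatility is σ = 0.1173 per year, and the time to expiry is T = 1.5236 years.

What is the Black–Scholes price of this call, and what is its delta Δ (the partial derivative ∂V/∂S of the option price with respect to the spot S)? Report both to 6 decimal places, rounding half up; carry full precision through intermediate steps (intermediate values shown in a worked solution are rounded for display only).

price = 3.258194
Δ = 0.185025

σ√T = 0.1173·√1.5236 = 0.144788
d₁ = (ln(S/K) + (r+σ²/2)T) / (σ√T) = (ln(237.74/276.43) + (0.0069+0.1173²/2)·1.5236) / 0.144788 = (-0.150780 + 0.020995) / 0.144788 = -0.896380
d₂ = d₁ − σ√T = -0.896380 − 0.144788 = -1.041168
e^{−rT} = e^{−0.0069·1.5236} = 0.989542
N(d₁) = 0.185025,  N(d₂) = 0.148899
Call price V = S·N(d₁) − K·e^{−rT}·N(d₂) = 43.987837 − 40.729642 = 3.258194
Δ = N(d₁) = 0.185025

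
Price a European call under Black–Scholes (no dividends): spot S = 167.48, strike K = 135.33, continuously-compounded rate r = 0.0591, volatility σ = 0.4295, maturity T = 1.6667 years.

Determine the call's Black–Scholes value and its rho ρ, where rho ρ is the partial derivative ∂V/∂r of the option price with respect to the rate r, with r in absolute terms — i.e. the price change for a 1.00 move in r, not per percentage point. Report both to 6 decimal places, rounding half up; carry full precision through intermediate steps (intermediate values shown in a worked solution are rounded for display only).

price = 58.809296
ρ = 125.111602

σ√T = 0.4295·√1.6667 = 0.554488
d₁ = (ln(S/K) + (r+σ²/2)T) / (σ√T) = (ln(167.48/135.33) + (0.0591+0.4295²/2)·1.6667) / 0.554488 = (0.213148 + 0.252230) / 0.554488 = 0.839294
d₂ = d₁ − σ√T = 0.839294 − 0.554488 = 0.284806
e^{−rT} = e^{−0.0591·1.6667} = 0.906194
N(d₁) = 0.799348,  N(d₂) = 0.612104
Call price V = S·N(d₁) − K·e^{−rT}·N(d₂) = 133.874756 − 75.065460 = 58.809296
ρ = K·T·e^{−rT}·N(d₂) = 125.111602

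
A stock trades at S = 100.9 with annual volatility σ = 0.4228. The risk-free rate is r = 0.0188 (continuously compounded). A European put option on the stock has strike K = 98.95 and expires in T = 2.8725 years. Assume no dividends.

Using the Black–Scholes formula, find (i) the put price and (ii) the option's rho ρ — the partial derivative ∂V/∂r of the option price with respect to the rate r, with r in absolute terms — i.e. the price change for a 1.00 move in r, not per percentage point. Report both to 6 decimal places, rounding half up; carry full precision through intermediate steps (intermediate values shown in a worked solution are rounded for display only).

σ√T = 0.4228·√2.8725 = 0.716581
d₁ = (ln(S/K) + (r+σ²/2)T) / (σ√T) = (ln(100.9/98.95) + (0.0188+0.4228²/2)·2.8725) / 0.716581 = (0.019515 + 0.310747) / 0.716581 = 0.460886
d₂ = d₁ − σ√T = 0.460886 − 0.716581 = -0.255694
e^{−rT} = e^{−0.0188·2.8725} = 0.947429
N(−d₁) = 0.322440,  N(−d₂) = 0.600907
Put price V = K·e^{−rT}·N(−d₂) − S·N(−d₁) = 56.333863 − 32.534209 = 23.799655
ρ = −K·T·e^{−rT}·N(−d₂) = -161.819023

price = 23.799655
ρ = -161.819023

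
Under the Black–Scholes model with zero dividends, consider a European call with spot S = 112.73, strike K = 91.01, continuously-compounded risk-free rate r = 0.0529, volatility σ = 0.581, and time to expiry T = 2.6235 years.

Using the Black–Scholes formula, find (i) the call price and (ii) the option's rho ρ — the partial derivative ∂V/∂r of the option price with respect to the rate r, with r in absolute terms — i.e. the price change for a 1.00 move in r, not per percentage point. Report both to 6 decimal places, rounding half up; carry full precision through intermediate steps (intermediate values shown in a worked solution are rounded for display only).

σ√T = 0.581·√2.6235 = 0.941059
d₁ = (ln(S/K) + (r+σ²/2)T) / (σ√T) = (ln(112.73/91.01) + (0.0529+0.581²/2)·2.6235) / 0.941059 = (0.214026 + 0.581579) / 0.941059 = 0.845436
d₂ = d₁ − σ√T = 0.845436 − 0.941059 = -0.095622
e^{−rT} = e^{−0.0529·2.6235} = 0.870417
N(d₁) = 0.801066,  N(d₂) = 0.461910
Call price V = S·N(d₁) − K·e^{−rT}·N(d₂) = 90.304207 − 36.590971 = 53.713235
ρ = K·T·e^{−rT}·N(d₂) = 95.996413

price = 53.713235
ρ = 95.996413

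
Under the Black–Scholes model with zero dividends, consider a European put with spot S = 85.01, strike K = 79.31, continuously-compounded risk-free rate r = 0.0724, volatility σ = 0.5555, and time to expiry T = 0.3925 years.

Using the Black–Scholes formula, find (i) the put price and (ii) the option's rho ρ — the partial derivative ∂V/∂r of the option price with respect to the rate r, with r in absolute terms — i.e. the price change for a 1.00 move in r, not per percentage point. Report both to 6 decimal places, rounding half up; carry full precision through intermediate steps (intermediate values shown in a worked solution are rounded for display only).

σ√T = 0.5555·√0.3925 = 0.348020
d₁ = (ln(S/K) + (r+σ²/2)T) / (σ√T) = (ln(85.01/79.31) + (0.0724+0.5555²/2)·0.3925) / 0.348020 = (0.069405 + 0.088976) / 0.348020 = 0.455091
d₂ = d₁ − σ√T = 0.455091 − 0.348020 = 0.107071
e^{−rT} = e^{−0.0724·0.3925} = 0.971983
N(−d₁) = 0.324522,  N(−d₂) = 0.457366
Put price V = K·e^{−rT}·N(−d₂) − S·N(−d₁) = 35.257443 − 27.587615 = 7.669828
ρ = −K·T·e^{−rT}·N(−d₂) = -13.838547

price = 7.669828
ρ = -13.838547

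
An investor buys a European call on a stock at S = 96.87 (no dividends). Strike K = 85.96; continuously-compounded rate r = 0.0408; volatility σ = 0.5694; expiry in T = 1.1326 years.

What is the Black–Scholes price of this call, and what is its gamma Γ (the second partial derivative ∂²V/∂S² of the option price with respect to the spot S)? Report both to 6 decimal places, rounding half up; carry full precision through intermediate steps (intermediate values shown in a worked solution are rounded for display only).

σ√T = 0.5694·√1.1326 = 0.605976
d₁ = (ln(S/K) + (r+σ²/2)T) / (σ√T) = (ln(96.87/85.96) + (0.0408+0.5694²/2)·1.1326) / 0.605976 = (0.119488 + 0.229814) / 0.605976 = 0.576428
d₂ = d₁ − σ√T = 0.576428 − 0.605976 = -0.029549
e^{−rT} = e^{−0.0408·1.1326} = 0.954841
N(d₁) = 0.717837,  N(d₂) = 0.488213
Call price V = S·N(d₁) − K·e^{−rT}·N(d₂) = 69.536864 − 40.071665 = 29.465199
φ(d₁) = (1/√(2π))·e^{−d₁²/2} = 0.337877
Γ = φ(d₁) / (S·σ·√T) = 0.005756

price = 29.465199
Γ = 0.005756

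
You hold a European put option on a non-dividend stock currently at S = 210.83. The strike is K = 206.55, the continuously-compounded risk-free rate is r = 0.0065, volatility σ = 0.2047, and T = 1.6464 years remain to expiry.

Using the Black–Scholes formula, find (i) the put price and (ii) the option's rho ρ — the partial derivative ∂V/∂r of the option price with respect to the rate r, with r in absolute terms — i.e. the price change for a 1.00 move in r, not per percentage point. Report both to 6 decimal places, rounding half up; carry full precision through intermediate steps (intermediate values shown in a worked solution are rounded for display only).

σ√T = 0.2047·√1.6464 = 0.262655
d₁ = (ln(S/K) + (r+σ²/2)T) / (σ√T) = (ln(210.83/206.55) + (0.0065+0.2047²/2)·1.6464) / 0.262655 = (0.020510 + 0.045195) / 0.262655 = 0.250157
d₂ = d₁ − σ√T = 0.250157 − 0.262655 = -0.012498
e^{−rT} = e^{−0.0065·1.6464} = 0.989355
N(−d₁) = 0.401233,  N(−d₂) = 0.504986
Put price V = K·e^{−rT}·N(−d₂) − S·N(−d₁) = 103.194529 − 84.591933 = 18.602596
ρ = −K·T·e^{−rT}·N(−d₂) = -169.899473

price = 18.602596
ρ = -169.899473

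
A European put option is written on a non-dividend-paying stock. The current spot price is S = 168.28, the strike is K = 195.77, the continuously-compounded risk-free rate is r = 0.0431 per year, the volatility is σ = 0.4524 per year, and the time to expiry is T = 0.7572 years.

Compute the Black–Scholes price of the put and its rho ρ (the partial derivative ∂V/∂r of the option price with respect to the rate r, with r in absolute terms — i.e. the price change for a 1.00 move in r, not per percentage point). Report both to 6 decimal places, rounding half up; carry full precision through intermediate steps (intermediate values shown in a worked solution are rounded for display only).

σ√T = 0.4524·√0.7572 = 0.393666
d₁ = (ln(S/K) + (r+σ²/2)T) / (σ√T) = (ln(168.28/195.77) + (0.0431+0.4524²/2)·0.7572) / 0.393666 = (-0.151311 + 0.110122) / 0.393666 = -0.104630
d₂ = d₁ − σ√T = -0.104630 − 0.393666 = -0.498296
e^{−rT} = e^{−0.0431·0.7572} = 0.967891
N(−d₁) = 0.541665,  N(−d₂) = 0.690862
Put price V = K·e^{−rT}·N(−d₂) − S·N(−d₁) = 130.907459 − 91.151469 = 39.755991
ρ = −K·T·e^{−rT}·N(−d₂) = -99.123128

price = 39.755991
ρ = -99.123128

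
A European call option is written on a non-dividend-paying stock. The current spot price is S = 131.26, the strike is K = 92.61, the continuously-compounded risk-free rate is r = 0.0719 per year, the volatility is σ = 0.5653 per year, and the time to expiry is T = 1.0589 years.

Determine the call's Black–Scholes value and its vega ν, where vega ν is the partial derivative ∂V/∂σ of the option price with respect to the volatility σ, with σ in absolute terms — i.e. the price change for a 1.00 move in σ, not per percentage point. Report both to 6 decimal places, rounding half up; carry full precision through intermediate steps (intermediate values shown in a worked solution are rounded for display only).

σ√T = 0.5653·√1.0589 = 0.581710
d₁ = (ln(S/K) + (r+σ²/2)T) / (σ√T) = (ln(131.26/92.61) + (0.0719+0.5653²/2)·1.0589) / 0.581710 = (0.348783 + 0.245328) / 0.581710 = 1.021318
d₂ = d₁ − σ√T = 1.021318 − 0.581710 = 0.439609
e^{−rT} = e^{−0.0719·1.0589} = 0.926691
N(d₁) = 0.846448,  N(d₂) = 0.669890
Call price V = S·N(d₁) − K·e^{−rT}·N(d₂) = 111.104793 − 57.490516 = 53.614277
φ(d₁) = (1/√(2π))·e^{−d₁²/2} = 0.236813
ν = S·φ(d₁)·√T = 31.986411

price = 53.614277
ν = 31.986411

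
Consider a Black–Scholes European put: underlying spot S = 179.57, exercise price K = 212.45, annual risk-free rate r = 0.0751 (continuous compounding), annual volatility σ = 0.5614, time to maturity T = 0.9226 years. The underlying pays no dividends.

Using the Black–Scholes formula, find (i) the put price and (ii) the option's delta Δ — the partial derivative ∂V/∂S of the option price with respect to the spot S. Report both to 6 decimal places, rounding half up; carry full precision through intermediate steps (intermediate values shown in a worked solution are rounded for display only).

σ√T = 0.5614·√0.9226 = 0.539236
d₁ = (ln(S/K) + (r+σ²/2)T) / (σ√T) = (ln(179.57/212.45) + (0.0751+0.5614²/2)·0.9226) / 0.539236 = (-0.168142 + 0.214675) / 0.539236 = 0.086295
d₂ = d₁ − σ√T = 0.086295 − 0.539236 = -0.452941
e^{−rT} = e^{−0.0751·0.9226} = 0.933059
N(−d₁) = 0.465616,  N(−d₂) = 0.674704
Put price V = K·e^{−rT}·N(−d₂) − S·N(−d₁) = 133.745501 − 83.610631 = 50.134870
Δ = −N(−d₁) = -0.465616

price = 50.134870
Δ = -0.465616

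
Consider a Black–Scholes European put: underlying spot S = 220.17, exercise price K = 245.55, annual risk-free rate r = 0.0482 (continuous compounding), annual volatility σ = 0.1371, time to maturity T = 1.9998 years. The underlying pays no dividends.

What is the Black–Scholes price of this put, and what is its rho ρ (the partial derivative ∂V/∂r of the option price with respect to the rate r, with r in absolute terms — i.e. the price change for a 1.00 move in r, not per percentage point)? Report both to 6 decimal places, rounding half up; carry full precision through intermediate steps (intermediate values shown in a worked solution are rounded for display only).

σ√T = 0.1371·√1.9998 = 0.193879
d₁ = (ln(S/K) + (r+σ²/2)T) / (σ√T) = (ln(220.17/245.55) + (0.0482+0.1371²/2)·1.9998) / 0.193879 = (-0.109101 + 0.115185) / 0.193879 = 0.031382
d₂ = d₁ − σ√T = 0.031382 − 0.193879 = -0.162497
e^{−rT} = e^{−0.0482·1.9998} = 0.908109
N(−d₁) = 0.487483,  N(−d₂) = 0.564543
Put price V = K·e^{−rT}·N(−d₂) − S·N(−d₁) = 125.885303 − 107.329027 = 18.556275
ρ = −K·T·e^{−rT}·N(−d₂) = -251.745428

price = 18.556275
ρ = -251.745428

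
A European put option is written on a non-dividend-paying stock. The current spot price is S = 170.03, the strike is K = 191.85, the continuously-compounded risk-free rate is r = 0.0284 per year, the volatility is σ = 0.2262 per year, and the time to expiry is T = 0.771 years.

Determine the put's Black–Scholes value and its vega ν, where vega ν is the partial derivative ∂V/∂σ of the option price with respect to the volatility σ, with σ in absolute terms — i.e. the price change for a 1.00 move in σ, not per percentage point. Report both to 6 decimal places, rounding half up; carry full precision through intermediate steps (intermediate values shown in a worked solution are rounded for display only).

σ√T = 0.2262·√0.771 = 0.198619
d₁ = (ln(S/K) + (r+σ²/2)T) / (σ√T) = (ln(170.03/191.85) + (0.0284+0.2262²/2)·0.771) / 0.198619 = (-0.120739 + 0.041621) / 0.198619 = -0.398341
d₂ = d₁ − σ√T = -0.398341 − 0.198619 = -0.596959
e^{−rT} = e^{−0.0284·0.771} = 0.978342
N(−d₁) = 0.654810,  N(−d₂) = 0.724733
Put price V = K·e^{−rT}·N(−d₂) − S·N(−d₁) = 136.028588 − 111.337428 = 24.691160
φ(d₁) = (1/√(2π))·e^{−d₁²/2} = 0.368514
ν = S·φ(d₁)·√T = 55.018265

price = 24.691160
ν = 55.018265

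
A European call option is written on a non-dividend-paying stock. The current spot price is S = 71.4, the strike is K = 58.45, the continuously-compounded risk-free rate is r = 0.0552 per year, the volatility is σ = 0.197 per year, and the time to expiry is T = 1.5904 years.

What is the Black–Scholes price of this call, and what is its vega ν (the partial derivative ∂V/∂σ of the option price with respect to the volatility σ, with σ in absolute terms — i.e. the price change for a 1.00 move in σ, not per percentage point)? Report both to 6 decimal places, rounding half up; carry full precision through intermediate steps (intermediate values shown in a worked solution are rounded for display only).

price = 18.794684
ν = 15.770666

σ√T = 0.197·√1.5904 = 0.248439
d₁ = (ln(S/K) + (r+σ²/2)T) / (σ√T) = (ln(71.4/58.45) + (0.0552+0.197²/2)·1.5904) / 0.248439 = (0.200126 + 0.118651) / 0.248439 = 1.283122
d₂ = d₁ − σ√T = 1.283122 − 0.248439 = 1.034683
e^{−rT} = e^{−0.0552·1.5904} = 0.915953
N(d₁) = 0.900275,  N(d₂) = 0.849591
Call price V = S·N(d₁) − K·e^{−rT}·N(d₂) = 64.279654 − 45.484970 = 18.794684
φ(d₁) = (1/√(2π))·e^{−d₁²/2} = 0.175145
ν = S·φ(d₁)·√T = 15.770666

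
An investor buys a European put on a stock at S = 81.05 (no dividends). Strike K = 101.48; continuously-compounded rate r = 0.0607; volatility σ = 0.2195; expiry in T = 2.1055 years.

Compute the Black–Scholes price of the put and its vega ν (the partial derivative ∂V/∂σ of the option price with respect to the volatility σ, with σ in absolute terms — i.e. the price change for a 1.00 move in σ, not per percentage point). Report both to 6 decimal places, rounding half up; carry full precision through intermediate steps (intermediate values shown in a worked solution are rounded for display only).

price = 15.396171
ν = 46.425646

σ√T = 0.2195·√2.1055 = 0.318502
d₁ = (ln(S/K) + (r+σ²/2)T) / (σ√T) = (ln(81.05/101.48) + (0.0607+0.2195²/2)·2.1055) / 0.318502 = (-0.224795 + 0.178526) / 0.318502 = -0.145273
d₂ = d₁ − σ√T = -0.145273 − 0.318502 = -0.463775
e^{−rT} = e^{−0.0607·2.1055} = 0.880026
N(−d₁) = 0.557753,  N(−d₂) = 0.678596
Put price V = K·e^{−rT}·N(−d₂) − S·N(−d₁) = 60.602011 − 45.205841 = 15.396171
φ(d₁) = (1/√(2π))·e^{−d₁²/2} = 0.394755
ν = S·φ(d₁)·√T = 46.425646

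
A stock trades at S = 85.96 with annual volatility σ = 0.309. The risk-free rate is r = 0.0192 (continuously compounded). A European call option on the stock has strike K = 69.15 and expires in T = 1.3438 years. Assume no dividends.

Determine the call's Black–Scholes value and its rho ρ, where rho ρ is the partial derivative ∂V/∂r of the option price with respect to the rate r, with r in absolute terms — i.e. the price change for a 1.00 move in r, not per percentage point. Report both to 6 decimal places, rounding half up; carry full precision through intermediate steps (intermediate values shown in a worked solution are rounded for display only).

σ√T = 0.309·√1.3438 = 0.358200
d₁ = (ln(S/K) + (r+σ²/2)T) / (σ√T) = (ln(85.96/69.15) + (0.0192+0.309²/2)·1.3438) / 0.358200 = (0.217604 + 0.089955) / 0.358200 = 0.858622
d₂ = d₁ − σ√T = 0.858622 − 0.358200 = 0.500422
e^{−rT} = e^{−0.0192·1.3438} = 0.974529
N(d₁) = 0.804726,  N(d₂) = 0.691611
Call price V = S·N(d₁) − K·e^{−rT}·N(d₂) = 69.174207 − 46.606758 = 22.567448
ρ = K·T·e^{−rT}·N(d₂) = 62.630162

price = 22.567448
ρ = 62.630162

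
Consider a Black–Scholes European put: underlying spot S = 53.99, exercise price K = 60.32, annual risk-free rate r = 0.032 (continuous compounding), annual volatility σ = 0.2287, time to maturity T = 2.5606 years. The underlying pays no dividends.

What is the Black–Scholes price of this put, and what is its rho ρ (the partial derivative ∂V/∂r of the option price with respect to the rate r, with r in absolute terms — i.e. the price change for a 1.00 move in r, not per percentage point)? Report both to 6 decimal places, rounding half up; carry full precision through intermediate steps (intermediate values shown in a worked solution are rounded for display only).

σ√T = 0.2287·√2.5606 = 0.365963
d₁ = (ln(S/K) + (r+σ²/2)T) / (σ√T) = (ln(53.99/60.32) + (0.032+0.2287²/2)·2.5606) / 0.365963 = (-0.110865 + 0.148904) / 0.365963 = 0.103942
d₂ = d₁ − σ√T = 0.103942 − 0.365963 = -0.262021
e^{−rT} = e^{−0.032·2.5606} = 0.921328
N(−d₁) = 0.458608,  N(−d₂) = 0.603348
Put price V = K·e^{−rT}·N(−d₂) − S·N(−d₁) = 33.530739 − 24.760240 = 8.770499
ρ = −K·T·e^{−rT}·N(−d₂) = -85.858809

price = 8.770499
ρ = -85.858809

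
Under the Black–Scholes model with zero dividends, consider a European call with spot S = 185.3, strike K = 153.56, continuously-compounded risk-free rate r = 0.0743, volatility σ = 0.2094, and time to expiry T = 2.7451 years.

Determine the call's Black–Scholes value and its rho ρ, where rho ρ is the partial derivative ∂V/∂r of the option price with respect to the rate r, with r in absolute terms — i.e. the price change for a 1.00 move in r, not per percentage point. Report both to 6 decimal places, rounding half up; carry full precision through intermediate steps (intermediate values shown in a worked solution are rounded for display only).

σ√T = 0.2094·√2.7451 = 0.346941
d₁ = (ln(S/K) + (r+σ²/2)T) / (σ√T) = (ln(185.3/153.56) + (0.0743+0.2094²/2)·2.7451) / 0.346941 = (0.187885 + 0.264145) / 0.346941 = 1.302901
d₂ = d₁ − σ√T = 1.302901 − 0.346941 = 0.955959
e^{−rT} = e^{−0.0743·2.7451} = 0.815494
N(d₁) = 0.903696,  N(d₂) = 0.830454
Call price V = S·N(d₁) − K·e^{−rT}·N(d₂) = 167.454802 − 103.995462 = 63.459340
ρ = K·T·e^{−rT}·N(d₂) = 285.477942

price = 63.459340
ρ = 285.477942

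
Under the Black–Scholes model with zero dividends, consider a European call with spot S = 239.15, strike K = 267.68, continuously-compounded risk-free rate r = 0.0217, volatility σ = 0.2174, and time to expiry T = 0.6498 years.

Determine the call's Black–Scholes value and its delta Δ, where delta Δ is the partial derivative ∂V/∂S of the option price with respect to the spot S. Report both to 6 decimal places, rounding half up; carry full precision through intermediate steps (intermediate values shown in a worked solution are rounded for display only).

price = 7.871819
Δ = 0.317388

σ√T = 0.2174·√0.6498 = 0.175247
d₁ = (ln(S/K) + (r+σ²/2)T) / (σ√T) = (ln(239.15/267.68) + (0.0217+0.2174²/2)·0.6498) / 0.175247 = (-0.112701 + 0.029456) / 0.175247 = -0.475016
d₂ = d₁ − σ√T = -0.475016 − 0.175247 = -0.650263
e^{−rT} = e^{−0.0217·0.6498} = 0.985998
N(d₁) = 0.317388,  N(d₂) = 0.257761
Call price V = S·N(d₁) − K·e^{−rT}·N(d₂) = 75.903271 − 68.031452 = 7.871819
Δ = N(d₁) = 0.317388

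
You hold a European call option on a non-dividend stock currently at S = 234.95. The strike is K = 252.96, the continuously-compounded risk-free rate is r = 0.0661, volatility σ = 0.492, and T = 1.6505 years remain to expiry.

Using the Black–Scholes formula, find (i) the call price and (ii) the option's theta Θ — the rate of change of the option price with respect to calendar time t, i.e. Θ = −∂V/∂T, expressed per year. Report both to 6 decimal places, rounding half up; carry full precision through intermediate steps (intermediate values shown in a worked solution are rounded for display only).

price = 61.419052
Θ = -22.706109

σ√T = 0.492·√1.6505 = 0.632081
d₁ = (ln(S/K) + (r+σ²/2)T) / (σ√T) = (ln(234.95/252.96) + (0.0661+0.492²/2)·1.6505) / 0.632081 = (-0.073859 + 0.308861) / 0.632081 = 0.371792
d₂ = d₁ − σ√T = 0.371792 − 0.632081 = -0.260289
e^{−rT} = e^{−0.0661·1.6505} = 0.896642
N(d₁) = 0.644976,  N(d₂) = 0.397320
Call price V = S·N(d₁) − K·e^{−rT}·N(d₂) = 151.537142 − 90.118090 = 61.419052
φ(d₁) = (1/√(2π))·e^{−d₁²/2} = 0.372301
Θ = −S·φ(d₁)·σ/(2√T) − r·K·e^{−rT}·N(d₂) = −16.749303 − 5.956806 = -22.706109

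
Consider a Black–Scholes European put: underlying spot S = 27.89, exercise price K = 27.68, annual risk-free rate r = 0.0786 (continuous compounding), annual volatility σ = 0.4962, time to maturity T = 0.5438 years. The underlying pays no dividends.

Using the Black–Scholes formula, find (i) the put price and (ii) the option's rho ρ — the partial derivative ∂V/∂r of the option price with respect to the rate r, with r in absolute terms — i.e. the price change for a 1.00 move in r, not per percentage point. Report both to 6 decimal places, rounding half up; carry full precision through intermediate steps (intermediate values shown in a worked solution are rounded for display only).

price = 3.302149
ρ = -7.472923

σ√T = 0.4962·√0.5438 = 0.365912
d₁ = (ln(S/K) + (r+σ²/2)T) / (σ√T) = (ln(27.89/27.68) + (0.0786+0.4962²/2)·0.5438) / 0.365912 = (0.007558 + 0.109688) / 0.365912 = 0.320423
d₂ = d₁ − σ√T = 0.320423 − 0.365912 = -0.045489
e^{−rT} = e^{−0.0786·0.5438} = 0.958158
N(−d₁) = 0.374324,  N(−d₂) = 0.518141
Put price V = K·e^{−rT}·N(−d₂) − S·N(−d₁) = 13.742044 − 10.439895 = 3.302149
ρ = −K·T·e^{−rT}·N(−d₂) = -7.472923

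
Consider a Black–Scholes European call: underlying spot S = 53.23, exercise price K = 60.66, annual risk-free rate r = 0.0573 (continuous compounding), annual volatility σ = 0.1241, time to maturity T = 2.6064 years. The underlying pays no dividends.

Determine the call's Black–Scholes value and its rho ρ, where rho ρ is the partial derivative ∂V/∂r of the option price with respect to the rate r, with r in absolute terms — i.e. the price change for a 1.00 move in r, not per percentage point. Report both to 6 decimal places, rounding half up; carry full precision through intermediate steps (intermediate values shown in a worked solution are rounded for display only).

price = 4.719075
ρ = 67.709452

σ√T = 0.1241·√2.6064 = 0.200351
d₁ = (ln(S/K) + (r+σ²/2)T) / (σ√T) = (ln(53.23/60.66) + (0.0573+0.1241²/2)·2.6064) / 0.200351 = (-0.130662 + 0.169417) / 0.200351 = 0.193434
d₂ = d₁ − σ√T = 0.193434 − 0.200351 = -0.006918
e^{−rT} = e^{−0.0573·2.6064} = 0.861270
N(d₁) = 0.576690,  N(d₂) = 0.497240
Call price V = S·N(d₁) − K·e^{−rT}·N(d₂) = 30.697226 − 25.978151 = 4.719075
ρ = K·T·e^{−rT}·N(d₂) = 67.709452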